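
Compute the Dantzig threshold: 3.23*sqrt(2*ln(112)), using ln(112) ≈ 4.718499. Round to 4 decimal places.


ln(112) ≈ 4.718499.
2*ln(n) ≈ 9.436998.
sqrt(2*ln(n)) ≈ sqrt(9.436998) ≈ 3.07197.
threshold ≈ 3.23*3.07197 = 9.9224631 ≈ 9.9225.

9.9225


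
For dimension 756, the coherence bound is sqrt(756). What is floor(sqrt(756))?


27^2 = 729 <= 756 < 784 = 28^2, so 27 <= sqrt(756) < 28.
floor(sqrt(756)) = 27.

27


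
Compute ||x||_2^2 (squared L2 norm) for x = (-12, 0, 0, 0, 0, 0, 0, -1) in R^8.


Non-zero entries: [(0, -12), (7, -1)]
Squares: [144, 1]
||x||_2^2 = sum = 145.

145


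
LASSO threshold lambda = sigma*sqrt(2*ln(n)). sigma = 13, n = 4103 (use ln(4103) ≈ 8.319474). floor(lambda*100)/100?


ln(4103) ≈ 8.319474.
2*ln(n) ≈ 16.638948.
sqrt(2*ln(n)) ≈ sqrt(16.638948) ≈ 4.079087.
lambda ≈ 13*4.079087 = 53.028131.
floor(lambda*100)/100 = 53.02.

53.02


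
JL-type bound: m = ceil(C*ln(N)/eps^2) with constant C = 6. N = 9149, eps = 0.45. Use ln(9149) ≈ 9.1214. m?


ln(9149) ≈ 9.1214.
eps^2 = 0.45^2 = 0.2025.
C*ln(N)/eps^2 ≈ 6*9.1214/0.2025 ≈ 270.2637.
m = ceil(270.2637) = 271.

271


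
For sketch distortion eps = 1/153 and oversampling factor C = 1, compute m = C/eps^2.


1/eps = 153.
(1/eps)^2 = 23409.
m = 1*23409 = 23409.

23409


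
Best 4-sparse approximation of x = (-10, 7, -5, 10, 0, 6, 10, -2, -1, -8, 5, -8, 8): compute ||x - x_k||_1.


Sorted |x_i| descending: [10, 10, 10, 8, 8, 8, 7, 6, 5, 5, 2, 1, 0]
Keep top 4: [10, 10, 10, 8]
Tail entries: [8, 8, 7, 6, 5, 5, 2, 1, 0]
L1 error = sum of tail = 42.

42


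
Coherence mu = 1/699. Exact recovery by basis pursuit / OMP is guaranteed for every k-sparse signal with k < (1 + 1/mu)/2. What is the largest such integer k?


1/mu = 699.
1 + 1/mu = 700.
(1 + 1/mu)/2 = 350 is an integer and the inequality is strict, so k_max = 350 - 1 = 349.

349


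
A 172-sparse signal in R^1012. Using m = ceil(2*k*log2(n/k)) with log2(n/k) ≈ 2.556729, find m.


log2(n/k) = log2(1012/172) ≈ 2.556729.
2*k*log2(n/k) ≈ 2*172*2.556729 = 879.514776.
m = ceil(879.514776) = 880.

880


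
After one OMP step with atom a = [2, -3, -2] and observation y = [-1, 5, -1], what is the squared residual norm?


a^T a = 17.
a^T y = -15.
coeff = -15/17 = -15/17.
||r||^2 = 234/17.

234/17


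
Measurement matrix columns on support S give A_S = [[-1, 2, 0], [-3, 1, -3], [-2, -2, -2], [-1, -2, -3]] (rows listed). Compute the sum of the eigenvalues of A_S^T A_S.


Sum of eigenvalues of A_S^T A_S = trace(A_S^T A_S) = sum of squared column norms of A_S.
A_S^T A_S diagonal: [15, 13, 22].
trace = 15 + 13 + 22 = 50.

50


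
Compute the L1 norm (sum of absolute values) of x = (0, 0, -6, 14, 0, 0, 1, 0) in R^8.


Non-zero entries: [(2, -6), (3, 14), (6, 1)]
Absolute values: [6, 14, 1]
||x||_1 = sum = 21.

21


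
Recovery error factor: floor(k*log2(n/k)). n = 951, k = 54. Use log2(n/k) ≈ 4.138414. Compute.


log2(n/k) = log2(951/54) ≈ 4.138414.
k*log2(n/k) ≈ 54*4.138414 = 223.474356.
floor(223.474356) = 223.

223


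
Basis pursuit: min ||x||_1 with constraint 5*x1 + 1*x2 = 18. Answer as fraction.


Axis intercepts:
  x1 = 18/5, x2 = 0: L1 = 18/5
  x1 = 0, x2 = 18: L1 = 18
x* = (18/5, 0)
||x*||_1 = 18/5.

18/5


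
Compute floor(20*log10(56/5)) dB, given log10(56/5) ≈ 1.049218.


||x||/||e|| = 56/5.
log10(56/5) ≈ 1.049218.
20*log10(||x||/||e||) ≈ 20*1.049218 = 20.98436.
floor(20.98436) = 20.

20


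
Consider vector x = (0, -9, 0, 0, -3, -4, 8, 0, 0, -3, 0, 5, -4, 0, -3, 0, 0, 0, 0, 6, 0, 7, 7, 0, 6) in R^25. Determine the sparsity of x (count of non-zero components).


Non-zero positions: [1, 4, 5, 6, 9, 11, 12, 14, 19, 21, 22, 24].
Sparsity = 12.

12


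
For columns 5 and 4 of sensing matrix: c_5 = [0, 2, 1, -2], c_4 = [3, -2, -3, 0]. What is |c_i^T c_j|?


Inner product: 0*3 + 2*-2 + 1*-3 + -2*0
Products: [0, -4, -3, 0]
Sum = -7.
|dot| = 7.

7


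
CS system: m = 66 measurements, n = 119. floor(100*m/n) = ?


100*m/n = 100*66/119 ≈ 55.4622.
floor = 55.

55


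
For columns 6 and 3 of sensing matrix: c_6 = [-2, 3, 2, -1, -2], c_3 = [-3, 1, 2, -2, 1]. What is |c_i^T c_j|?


Inner product: -2*-3 + 3*1 + 2*2 + -1*-2 + -2*1
Products: [6, 3, 4, 2, -2]
Sum = 13.
|dot| = 13.

13


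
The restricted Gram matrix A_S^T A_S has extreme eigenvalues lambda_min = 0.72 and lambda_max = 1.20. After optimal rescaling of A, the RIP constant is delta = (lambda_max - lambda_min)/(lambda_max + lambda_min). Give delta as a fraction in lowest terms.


lambda_max - lambda_min = 1.20 - 0.72 = 0.48.
lambda_max + lambda_min = 1.20 + 0.72 = 1.92.
delta = 0.48/1.92 = 48/192 = 1/4.

1/4


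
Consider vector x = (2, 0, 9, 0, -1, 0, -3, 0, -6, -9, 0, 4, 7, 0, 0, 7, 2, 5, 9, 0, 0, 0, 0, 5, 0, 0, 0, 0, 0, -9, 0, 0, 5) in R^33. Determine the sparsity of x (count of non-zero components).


Non-zero positions: [0, 2, 4, 6, 8, 9, 11, 12, 15, 16, 17, 18, 23, 29, 32].
Sparsity = 15.

15


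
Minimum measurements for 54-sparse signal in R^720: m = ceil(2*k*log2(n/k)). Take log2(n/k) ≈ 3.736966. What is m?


log2(n/k) = log2(720/54) ≈ 3.736966.
2*k*log2(n/k) ≈ 2*54*3.736966 = 403.592328.
m = ceil(403.592328) = 404.

404


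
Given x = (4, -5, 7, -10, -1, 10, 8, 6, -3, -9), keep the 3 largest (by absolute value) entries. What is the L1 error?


Sorted |x_i| descending: [10, 10, 9, 8, 7, 6, 5, 4, 3, 1]
Keep top 3: [10, 10, 9]
Tail entries: [8, 7, 6, 5, 4, 3, 1]
L1 error = sum of tail = 34.

34


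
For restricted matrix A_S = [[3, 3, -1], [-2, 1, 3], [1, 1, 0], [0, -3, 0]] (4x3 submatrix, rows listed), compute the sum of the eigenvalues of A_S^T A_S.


Sum of eigenvalues of A_S^T A_S = trace(A_S^T A_S) = sum of squared column norms of A_S.
A_S^T A_S diagonal: [14, 20, 10].
trace = 14 + 20 + 10 = 44.

44


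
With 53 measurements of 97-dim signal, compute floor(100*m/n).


100*m/n = 100*53/97 ≈ 54.6392.
floor = 54.

54


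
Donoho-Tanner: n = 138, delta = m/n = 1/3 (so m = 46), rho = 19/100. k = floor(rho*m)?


m = 1/3*138 = 46.
rho = 19/100.
rho*m = 19/100*46 = 8.74.
k = floor(8.74) = 8.

8


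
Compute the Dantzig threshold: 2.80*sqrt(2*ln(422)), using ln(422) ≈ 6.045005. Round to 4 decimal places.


ln(422) ≈ 6.045005.
2*ln(n) ≈ 12.09001.
sqrt(2*ln(n)) ≈ sqrt(12.09001) ≈ 3.477069.
threshold ≈ 2.80*3.477069 = 9.7357932 ≈ 9.7358.

9.7358


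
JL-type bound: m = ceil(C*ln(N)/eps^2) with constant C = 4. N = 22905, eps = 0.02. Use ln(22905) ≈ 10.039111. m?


ln(22905) ≈ 10.039111.
eps^2 = 0.02^2 = 0.0004.
C*ln(N)/eps^2 ≈ 4*10.039111/0.0004 ≈ 100391.11.
m = ceil(100391.11) = 100392.

100392


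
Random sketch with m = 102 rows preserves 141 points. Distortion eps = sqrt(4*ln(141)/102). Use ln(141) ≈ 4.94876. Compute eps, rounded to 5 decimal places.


ln(141) ≈ 4.94876.
4*ln(N)/m ≈ 4*4.94876/102 ≈ 0.19406902.
eps = sqrt(0.19406902) ≈ 0.4405327 ≈ 0.44053.

0.44053


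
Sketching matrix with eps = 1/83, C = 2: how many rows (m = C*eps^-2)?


1/eps = 83.
(1/eps)^2 = 6889.
m = 2*6889 = 13778.

13778


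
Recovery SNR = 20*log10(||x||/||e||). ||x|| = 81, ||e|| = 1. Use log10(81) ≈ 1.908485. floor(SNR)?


||x||/||e|| = 81/1 = 81.
log10(81) ≈ 1.908485.
20*log10(||x||/||e||) ≈ 20*1.908485 = 38.1697.
floor(38.1697) = 38.

38


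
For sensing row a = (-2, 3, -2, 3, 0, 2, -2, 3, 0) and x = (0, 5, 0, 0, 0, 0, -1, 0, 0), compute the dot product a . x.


Non-zero terms: ['3*5', '-2*-1']
Products: [15, 2]
y = sum = 17.

17


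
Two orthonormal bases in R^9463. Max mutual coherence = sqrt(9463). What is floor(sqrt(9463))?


97^2 = 9409 <= 9463 < 9604 = 98^2, so 97 <= sqrt(9463) < 98.
floor(sqrt(9463)) = 97.

97


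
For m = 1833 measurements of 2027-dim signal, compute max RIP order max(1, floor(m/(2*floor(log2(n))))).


floor(log2(2027)) = 10.
2*10 = 20.
m/(2*floor(log2(n))) = 1833/20 ≈ 91.65.
floor = 91.
k = max(1, 91) = 91.

91


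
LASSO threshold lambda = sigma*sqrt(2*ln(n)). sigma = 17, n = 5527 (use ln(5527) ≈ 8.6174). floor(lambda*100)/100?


ln(5527) ≈ 8.6174.
2*ln(n) ≈ 17.2348.
sqrt(2*ln(n)) ≈ sqrt(17.2348) ≈ 4.151482.
lambda ≈ 17*4.151482 = 70.575194.
floor(lambda*100)/100 = 70.57.

70.57


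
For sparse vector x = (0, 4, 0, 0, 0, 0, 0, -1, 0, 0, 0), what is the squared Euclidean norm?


Non-zero entries: [(1, 4), (7, -1)]
Squares: [16, 1]
||x||_2^2 = sum = 17.

17


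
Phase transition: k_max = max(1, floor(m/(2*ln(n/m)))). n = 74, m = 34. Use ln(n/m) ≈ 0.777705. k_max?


n/m = 74/34 = 37/17.
ln(n/m) ≈ 0.777705.
2*ln(n/m) ≈ 1.55541.
m/(2*ln(n/m)) ≈ 34/1.55541 ≈ 21.8592.
floor = 21.
k_max = max(1, 21) = 21.

21


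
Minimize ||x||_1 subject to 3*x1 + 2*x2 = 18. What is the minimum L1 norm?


Axis intercepts:
  x1 = 6, x2 = 0: L1 = 6
  x1 = 0, x2 = 9: L1 = 9
x* = (6, 0)
||x*||_1 = 6.

6


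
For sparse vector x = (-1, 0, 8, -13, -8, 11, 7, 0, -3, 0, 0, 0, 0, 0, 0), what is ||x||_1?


Non-zero entries: [(0, -1), (2, 8), (3, -13), (4, -8), (5, 11), (6, 7), (8, -3)]
Absolute values: [1, 8, 13, 8, 11, 7, 3]
||x||_1 = sum = 51.

51


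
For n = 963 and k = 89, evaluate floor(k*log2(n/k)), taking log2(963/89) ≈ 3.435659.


log2(n/k) = log2(963/89) ≈ 3.435659.
k*log2(n/k) ≈ 89*3.435659 = 305.773651.
floor(305.773651) = 305.

305


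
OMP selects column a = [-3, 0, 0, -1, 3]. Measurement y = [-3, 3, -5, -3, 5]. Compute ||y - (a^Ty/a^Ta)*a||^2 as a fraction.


a^T a = 19.
a^T y = 27.
coeff = 27/19 = 27/19.
||r||^2 = 734/19.

734/19


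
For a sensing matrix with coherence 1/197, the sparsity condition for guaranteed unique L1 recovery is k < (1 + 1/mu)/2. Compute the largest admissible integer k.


1/mu = 197.
1 + 1/mu = 198.
(1 + 1/mu)/2 = 99 is an integer and the inequality is strict, so k_max = 99 - 1 = 98.

98


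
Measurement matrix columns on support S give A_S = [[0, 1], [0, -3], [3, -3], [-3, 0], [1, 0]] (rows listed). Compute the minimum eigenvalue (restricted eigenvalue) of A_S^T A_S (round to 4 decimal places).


A_S^T A_S = [[19, -9], [-9, 19]].
trace = 38.
det = 280.
disc = trace^2 - 4*det = 1444 - 4*280 = 324.
sqrt(324) = 18.
lam_min = (38 - 18)/2 = 10 = 10.0000.

10.0000


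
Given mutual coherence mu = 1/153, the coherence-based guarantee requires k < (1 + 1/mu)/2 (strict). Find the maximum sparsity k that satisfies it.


1/mu = 153.
1 + 1/mu = 154.
(1 + 1/mu)/2 = 77 is an integer and the inequality is strict, so k_max = 77 - 1 = 76.

76


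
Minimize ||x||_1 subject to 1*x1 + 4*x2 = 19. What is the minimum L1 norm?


Axis intercepts:
  x1 = 19, x2 = 0: L1 = 19
  x1 = 0, x2 = 19/4: L1 = 19/4
x* = (0, 19/4)
||x*||_1 = 19/4.

19/4


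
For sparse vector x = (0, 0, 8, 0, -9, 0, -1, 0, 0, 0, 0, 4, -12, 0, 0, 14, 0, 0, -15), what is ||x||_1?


Non-zero entries: [(2, 8), (4, -9), (6, -1), (11, 4), (12, -12), (15, 14), (18, -15)]
Absolute values: [8, 9, 1, 4, 12, 14, 15]
||x||_1 = sum = 63.

63


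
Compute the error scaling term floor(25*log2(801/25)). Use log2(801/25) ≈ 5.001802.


log2(n/k) = log2(801/25) ≈ 5.001802.
k*log2(n/k) ≈ 25*5.001802 = 125.04505.
floor(125.04505) = 125.

125


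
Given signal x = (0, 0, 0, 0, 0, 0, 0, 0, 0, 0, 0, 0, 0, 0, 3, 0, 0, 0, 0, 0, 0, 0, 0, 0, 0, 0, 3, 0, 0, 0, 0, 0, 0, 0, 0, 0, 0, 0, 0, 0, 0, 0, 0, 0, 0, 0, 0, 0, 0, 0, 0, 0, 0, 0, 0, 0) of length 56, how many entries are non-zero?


Non-zero positions: [14, 26].
Sparsity = 2.

2


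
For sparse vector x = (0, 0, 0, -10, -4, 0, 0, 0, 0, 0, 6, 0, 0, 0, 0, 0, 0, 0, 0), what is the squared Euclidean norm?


Non-zero entries: [(3, -10), (4, -4), (10, 6)]
Squares: [100, 16, 36]
||x||_2^2 = sum = 152.

152


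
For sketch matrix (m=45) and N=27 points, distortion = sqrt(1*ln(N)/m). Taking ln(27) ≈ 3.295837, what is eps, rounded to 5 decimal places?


ln(27) ≈ 3.295837.
1*ln(N)/m ≈ 1*3.295837/45 ≈ 0.07324082.
eps = sqrt(0.07324082) ≈ 0.2706304 ≈ 0.27063.

0.27063


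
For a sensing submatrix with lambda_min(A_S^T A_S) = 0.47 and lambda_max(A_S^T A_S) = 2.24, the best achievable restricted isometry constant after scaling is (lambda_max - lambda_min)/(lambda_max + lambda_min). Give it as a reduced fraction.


lambda_max - lambda_min = 2.24 - 0.47 = 1.77.
lambda_max + lambda_min = 2.24 + 0.47 = 2.71.
delta = 1.77/2.71 = 177/271.

177/271


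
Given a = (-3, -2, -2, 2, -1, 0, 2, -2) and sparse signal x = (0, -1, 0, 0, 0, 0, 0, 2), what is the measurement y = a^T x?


Non-zero terms: ['-2*-1', '-2*2']
Products: [2, -4]
y = sum = -2.

-2


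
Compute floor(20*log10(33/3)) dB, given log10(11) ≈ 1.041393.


||x||/||e|| = 33/3 = 11.
log10(11) ≈ 1.041393.
20*log10(||x||/||e||) ≈ 20*1.041393 = 20.82786.
floor(20.82786) = 20.

20


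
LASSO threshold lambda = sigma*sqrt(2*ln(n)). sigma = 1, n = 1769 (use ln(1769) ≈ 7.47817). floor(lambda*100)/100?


ln(1769) ≈ 7.47817.
2*ln(n) ≈ 14.95634.
sqrt(2*ln(n)) ≈ sqrt(14.95634) ≈ 3.867343.
lambda ≈ 1*3.867343 = 3.867343.
floor(lambda*100)/100 = 3.86.

3.86


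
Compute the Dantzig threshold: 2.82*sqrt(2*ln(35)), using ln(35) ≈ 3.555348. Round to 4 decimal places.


ln(35) ≈ 3.555348.
2*ln(n) ≈ 7.110696.
sqrt(2*ln(n)) ≈ sqrt(7.110696) ≈ 2.666589.
threshold ≈ 2.82*2.666589 = 7.51978098 ≈ 7.5198.

7.5198


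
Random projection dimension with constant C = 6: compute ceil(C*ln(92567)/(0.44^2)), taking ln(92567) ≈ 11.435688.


ln(92567) ≈ 11.435688.
eps^2 = 0.44^2 = 0.1936.
C*ln(N)/eps^2 ≈ 6*11.435688/0.1936 ≈ 354.4118.
m = ceil(354.4118) = 355.

355


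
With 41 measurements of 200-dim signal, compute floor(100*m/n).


100*m/n = 100*41/200 ≈ 20.5.
floor = 20.

20


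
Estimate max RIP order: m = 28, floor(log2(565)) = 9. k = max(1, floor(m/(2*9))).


floor(log2(565)) = 9.
2*9 = 18.
m/(2*floor(log2(n))) = 28/18 ≈ 1.5556.
floor = 1.
k = max(1, 1) = 1.

1


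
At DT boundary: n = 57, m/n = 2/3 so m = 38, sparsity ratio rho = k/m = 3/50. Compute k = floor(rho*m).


m = 2/3*57 = 38.
rho = 3/50.
rho*m = 3/50*38 = 2.28.
k = floor(2.28) = 2.

2


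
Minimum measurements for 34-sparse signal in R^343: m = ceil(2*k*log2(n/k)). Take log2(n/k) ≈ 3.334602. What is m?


log2(n/k) = log2(343/34) ≈ 3.334602.
2*k*log2(n/k) ≈ 2*34*3.334602 = 226.752936.
m = ceil(226.752936) = 227.

227


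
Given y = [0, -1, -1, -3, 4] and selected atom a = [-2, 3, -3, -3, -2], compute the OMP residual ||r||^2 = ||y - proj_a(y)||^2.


a^T a = 35.
a^T y = 1.
coeff = 1/35 = 1/35.
||r||^2 = 944/35.

944/35


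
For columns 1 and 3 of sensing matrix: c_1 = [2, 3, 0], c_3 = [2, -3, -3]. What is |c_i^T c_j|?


Inner product: 2*2 + 3*-3 + 0*-3
Products: [4, -9, 0]
Sum = -5.
|dot| = 5.

5


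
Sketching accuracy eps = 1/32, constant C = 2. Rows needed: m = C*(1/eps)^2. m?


1/eps = 32.
(1/eps)^2 = 1024.
m = 2*1024 = 2048.

2048


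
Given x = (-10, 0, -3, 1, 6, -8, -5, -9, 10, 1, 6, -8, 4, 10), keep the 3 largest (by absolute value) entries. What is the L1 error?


Sorted |x_i| descending: [10, 10, 10, 9, 8, 8, 6, 6, 5, 4, 3, 1, 1, 0]
Keep top 3: [10, 10, 10]
Tail entries: [9, 8, 8, 6, 6, 5, 4, 3, 1, 1, 0]
L1 error = sum of tail = 51.

51


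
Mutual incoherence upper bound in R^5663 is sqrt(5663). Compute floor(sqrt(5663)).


75^2 = 5625 <= 5663 < 5776 = 76^2, so 75 <= sqrt(5663) < 76.
floor(sqrt(5663)) = 75.

75


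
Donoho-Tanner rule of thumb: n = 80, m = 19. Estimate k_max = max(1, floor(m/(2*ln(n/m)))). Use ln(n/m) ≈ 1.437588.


n/m = 80/19.
ln(n/m) ≈ 1.437588.
2*ln(n/m) ≈ 2.875176.
m/(2*ln(n/m)) ≈ 19/2.875176 ≈ 6.6083.
floor = 6.
k_max = max(1, 6) = 6.

6


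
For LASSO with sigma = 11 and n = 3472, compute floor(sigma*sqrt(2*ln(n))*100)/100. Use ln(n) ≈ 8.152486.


ln(3472) ≈ 8.152486.
2*ln(n) ≈ 16.304972.
sqrt(2*ln(n)) ≈ sqrt(16.304972) ≈ 4.037942.
lambda ≈ 11*4.037942 = 44.417362.
floor(lambda*100)/100 = 44.41.

44.41


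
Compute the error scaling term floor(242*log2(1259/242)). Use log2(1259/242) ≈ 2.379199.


log2(n/k) = log2(1259/242) ≈ 2.379199.
k*log2(n/k) ≈ 242*2.379199 = 575.766158.
floor(575.766158) = 575.

575


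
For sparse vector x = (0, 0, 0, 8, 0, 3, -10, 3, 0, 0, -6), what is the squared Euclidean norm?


Non-zero entries: [(3, 8), (5, 3), (6, -10), (7, 3), (10, -6)]
Squares: [64, 9, 100, 9, 36]
||x||_2^2 = sum = 218.

218


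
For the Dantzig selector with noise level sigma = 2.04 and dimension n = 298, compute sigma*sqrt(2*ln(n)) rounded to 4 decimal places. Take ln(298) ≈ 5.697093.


ln(298) ≈ 5.697093.
2*ln(n) ≈ 11.394186.
sqrt(2*ln(n)) ≈ sqrt(11.394186) ≈ 3.375528.
threshold ≈ 2.04*3.375528 = 6.88607712 ≈ 6.8861.

6.8861


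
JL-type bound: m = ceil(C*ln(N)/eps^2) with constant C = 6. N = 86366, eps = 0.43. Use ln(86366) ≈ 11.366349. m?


ln(86366) ≈ 11.366349.
eps^2 = 0.43^2 = 0.1849.
C*ln(N)/eps^2 ≈ 6*11.366349/0.1849 ≈ 368.8377.
m = ceil(368.8377) = 369.

369


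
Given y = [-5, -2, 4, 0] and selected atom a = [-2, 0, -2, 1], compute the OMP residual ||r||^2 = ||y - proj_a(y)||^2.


a^T a = 9.
a^T y = 2.
coeff = 2/9 = 2/9.
||r||^2 = 401/9.

401/9


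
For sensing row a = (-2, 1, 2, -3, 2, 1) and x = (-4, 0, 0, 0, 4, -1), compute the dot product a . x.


Non-zero terms: ['-2*-4', '2*4', '1*-1']
Products: [8, 8, -1]
y = sum = 15.

15


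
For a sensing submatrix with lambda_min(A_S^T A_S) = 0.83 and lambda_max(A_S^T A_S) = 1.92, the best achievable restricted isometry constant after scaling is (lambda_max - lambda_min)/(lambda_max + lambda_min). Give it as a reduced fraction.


lambda_max - lambda_min = 1.92 - 0.83 = 1.09.
lambda_max + lambda_min = 1.92 + 0.83 = 2.75.
delta = 1.09/2.75 = 109/275.

109/275


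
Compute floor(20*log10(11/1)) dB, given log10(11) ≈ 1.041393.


||x||/||e|| = 11/1 = 11.
log10(11) ≈ 1.041393.
20*log10(||x||/||e||) ≈ 20*1.041393 = 20.82786.
floor(20.82786) = 20.

20


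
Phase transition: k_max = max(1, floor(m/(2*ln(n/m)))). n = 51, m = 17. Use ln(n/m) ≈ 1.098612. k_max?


n/m = 51/17 = 3.
ln(n/m) ≈ 1.098612.
2*ln(n/m) ≈ 2.197224.
m/(2*ln(n/m)) ≈ 17/2.197224 ≈ 7.737.
floor = 7.
k_max = max(1, 7) = 7.

7


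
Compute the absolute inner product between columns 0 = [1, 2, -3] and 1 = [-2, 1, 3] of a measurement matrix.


Inner product: 1*-2 + 2*1 + -3*3
Products: [-2, 2, -9]
Sum = -9.
|dot| = 9.

9


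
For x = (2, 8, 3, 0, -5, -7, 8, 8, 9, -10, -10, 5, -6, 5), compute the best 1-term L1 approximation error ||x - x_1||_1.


Sorted |x_i| descending: [10, 10, 9, 8, 8, 8, 7, 6, 5, 5, 5, 3, 2, 0]
Keep top 1: [10]
Tail entries: [10, 9, 8, 8, 8, 7, 6, 5, 5, 5, 3, 2, 0]
L1 error = sum of tail = 76.

76


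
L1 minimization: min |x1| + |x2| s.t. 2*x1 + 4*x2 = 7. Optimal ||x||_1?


Axis intercepts:
  x1 = 7/2, x2 = 0: L1 = 7/2
  x1 = 0, x2 = 7/4: L1 = 7/4
x* = (0, 7/4)
||x*||_1 = 7/4.

7/4


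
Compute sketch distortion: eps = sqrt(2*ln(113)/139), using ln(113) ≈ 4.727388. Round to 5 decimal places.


ln(113) ≈ 4.727388.
2*ln(N)/m ≈ 2*4.727388/139 ≈ 0.06801997.
eps = sqrt(0.06801997) ≈ 0.2608064 ≈ 0.26081.

0.26081


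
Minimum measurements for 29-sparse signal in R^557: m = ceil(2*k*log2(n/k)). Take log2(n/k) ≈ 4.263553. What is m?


log2(n/k) = log2(557/29) ≈ 4.263553.
2*k*log2(n/k) ≈ 2*29*4.263553 = 247.286074.
m = ceil(247.286074) = 248.

248


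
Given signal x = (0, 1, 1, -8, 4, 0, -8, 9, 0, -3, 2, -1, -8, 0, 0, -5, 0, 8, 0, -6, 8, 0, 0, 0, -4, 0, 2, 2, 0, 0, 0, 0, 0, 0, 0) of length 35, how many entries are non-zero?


Non-zero positions: [1, 2, 3, 4, 6, 7, 9, 10, 11, 12, 15, 17, 19, 20, 24, 26, 27].
Sparsity = 17.

17


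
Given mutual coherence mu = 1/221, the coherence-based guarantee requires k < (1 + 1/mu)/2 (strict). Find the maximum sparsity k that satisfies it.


1/mu = 221.
1 + 1/mu = 222.
(1 + 1/mu)/2 = 111 is an integer and the inequality is strict, so k_max = 111 - 1 = 110.

110


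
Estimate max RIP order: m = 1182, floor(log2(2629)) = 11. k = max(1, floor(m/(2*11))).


floor(log2(2629)) = 11.
2*11 = 22.
m/(2*floor(log2(n))) = 1182/22 ≈ 53.7273.
floor = 53.
k = max(1, 53) = 53.

53


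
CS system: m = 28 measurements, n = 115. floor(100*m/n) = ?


100*m/n = 100*28/115 ≈ 24.3478.
floor = 24.

24


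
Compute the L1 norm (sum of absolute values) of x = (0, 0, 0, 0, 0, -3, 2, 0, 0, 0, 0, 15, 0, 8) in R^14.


Non-zero entries: [(5, -3), (6, 2), (11, 15), (13, 8)]
Absolute values: [3, 2, 15, 8]
||x||_1 = sum = 28.

28


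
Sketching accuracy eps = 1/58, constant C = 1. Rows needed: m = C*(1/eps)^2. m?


1/eps = 58.
(1/eps)^2 = 3364.
m = 1*3364 = 3364.

3364


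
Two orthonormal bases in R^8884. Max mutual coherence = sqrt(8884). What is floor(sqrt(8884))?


94^2 = 8836 <= 8884 < 9025 = 95^2, so 94 <= sqrt(8884) < 95.
floor(sqrt(8884)) = 94.

94


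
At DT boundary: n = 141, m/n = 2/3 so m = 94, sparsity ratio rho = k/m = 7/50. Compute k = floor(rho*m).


m = 2/3*141 = 94.
rho = 7/50.
rho*m = 7/50*94 = 13.16.
k = floor(13.16) = 13.

13


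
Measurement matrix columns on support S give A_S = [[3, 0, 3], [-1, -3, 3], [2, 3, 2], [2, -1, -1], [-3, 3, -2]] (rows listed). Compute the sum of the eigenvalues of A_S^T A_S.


Sum of eigenvalues of A_S^T A_S = trace(A_S^T A_S) = sum of squared column norms of A_S.
A_S^T A_S diagonal: [27, 28, 27].
trace = 27 + 28 + 27 = 82.

82


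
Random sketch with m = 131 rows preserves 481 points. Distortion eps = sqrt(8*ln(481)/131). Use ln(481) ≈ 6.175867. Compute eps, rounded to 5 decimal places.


ln(481) ≈ 6.175867.
8*ln(N)/m ≈ 8*6.175867/131 ≈ 0.37715218.
eps = sqrt(0.37715218) ≈ 0.6141272 ≈ 0.61413.

0.61413


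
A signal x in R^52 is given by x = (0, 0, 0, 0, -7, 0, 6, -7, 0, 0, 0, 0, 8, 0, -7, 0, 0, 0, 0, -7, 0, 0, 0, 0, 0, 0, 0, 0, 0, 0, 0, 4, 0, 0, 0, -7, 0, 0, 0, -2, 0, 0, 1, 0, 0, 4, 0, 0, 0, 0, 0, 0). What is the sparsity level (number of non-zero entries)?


Non-zero positions: [4, 6, 7, 12, 14, 19, 31, 35, 39, 42, 45].
Sparsity = 11.

11


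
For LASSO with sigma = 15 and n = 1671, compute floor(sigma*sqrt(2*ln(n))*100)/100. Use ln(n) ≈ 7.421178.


ln(1671) ≈ 7.421178.
2*ln(n) ≈ 14.842356.
sqrt(2*ln(n)) ≈ sqrt(14.842356) ≈ 3.852578.
lambda ≈ 15*3.852578 = 57.78867.
floor(lambda*100)/100 = 57.78.

57.78


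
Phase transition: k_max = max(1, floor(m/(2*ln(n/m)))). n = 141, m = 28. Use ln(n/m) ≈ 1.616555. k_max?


n/m = 141/28.
ln(n/m) ≈ 1.616555.
2*ln(n/m) ≈ 3.23311.
m/(2*ln(n/m)) ≈ 28/3.23311 ≈ 8.6604.
floor = 8.
k_max = max(1, 8) = 8.

8


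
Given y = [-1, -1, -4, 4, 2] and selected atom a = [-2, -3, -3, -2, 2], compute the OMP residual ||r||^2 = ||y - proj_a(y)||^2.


a^T a = 30.
a^T y = 13.
coeff = 13/30 = 13/30.
||r||^2 = 971/30.

971/30


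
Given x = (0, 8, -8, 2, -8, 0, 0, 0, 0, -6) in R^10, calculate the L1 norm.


Non-zero entries: [(1, 8), (2, -8), (3, 2), (4, -8), (9, -6)]
Absolute values: [8, 8, 2, 8, 6]
||x||_1 = sum = 32.

32


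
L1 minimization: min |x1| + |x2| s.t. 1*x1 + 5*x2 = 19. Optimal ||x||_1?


Axis intercepts:
  x1 = 19, x2 = 0: L1 = 19
  x1 = 0, x2 = 19/5: L1 = 19/5
x* = (0, 19/5)
||x*||_1 = 19/5.

19/5


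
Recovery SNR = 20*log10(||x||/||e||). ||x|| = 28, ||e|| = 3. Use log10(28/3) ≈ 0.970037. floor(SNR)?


||x||/||e|| = 28/3.
log10(28/3) ≈ 0.970037.
20*log10(||x||/||e||) ≈ 20*0.970037 = 19.40074.
floor(19.40074) = 19.

19


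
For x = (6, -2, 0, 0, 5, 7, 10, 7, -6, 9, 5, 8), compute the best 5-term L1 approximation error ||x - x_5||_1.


Sorted |x_i| descending: [10, 9, 8, 7, 7, 6, 6, 5, 5, 2, 0, 0]
Keep top 5: [10, 9, 8, 7, 7]
Tail entries: [6, 6, 5, 5, 2, 0, 0]
L1 error = sum of tail = 24.

24


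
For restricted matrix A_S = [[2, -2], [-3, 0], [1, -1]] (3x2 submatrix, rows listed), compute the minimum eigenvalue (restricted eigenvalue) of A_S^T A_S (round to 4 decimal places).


A_S^T A_S = [[14, -5], [-5, 5]].
trace = 19.
det = 45.
disc = trace^2 - 4*det = 361 - 4*45 = 181.
sqrt(181) ≈ 13.453624.
lam_min = (19 - sqrt(181))/2 ≈ (19 - 13.453624)/2 = 2.773188 ≈ 2.7732.

2.7732


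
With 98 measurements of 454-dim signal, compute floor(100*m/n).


100*m/n = 100*98/454 ≈ 21.5859.
floor = 21.

21


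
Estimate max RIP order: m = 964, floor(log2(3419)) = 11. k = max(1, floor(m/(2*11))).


floor(log2(3419)) = 11.
2*11 = 22.
m/(2*floor(log2(n))) = 964/22 ≈ 43.8182.
floor = 43.
k = max(1, 43) = 43.

43


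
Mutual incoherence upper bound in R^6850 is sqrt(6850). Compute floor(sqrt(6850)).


82^2 = 6724 <= 6850 < 6889 = 83^2, so 82 <= sqrt(6850) < 83.
floor(sqrt(6850)) = 82.

82


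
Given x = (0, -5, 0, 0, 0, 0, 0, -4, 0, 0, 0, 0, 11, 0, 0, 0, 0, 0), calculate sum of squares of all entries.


Non-zero entries: [(1, -5), (7, -4), (12, 11)]
Squares: [25, 16, 121]
||x||_2^2 = sum = 162.

162


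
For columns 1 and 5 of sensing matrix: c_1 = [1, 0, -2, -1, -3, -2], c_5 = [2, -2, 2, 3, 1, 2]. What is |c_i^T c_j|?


Inner product: 1*2 + 0*-2 + -2*2 + -1*3 + -3*1 + -2*2
Products: [2, 0, -4, -3, -3, -4]
Sum = -12.
|dot| = 12.

12


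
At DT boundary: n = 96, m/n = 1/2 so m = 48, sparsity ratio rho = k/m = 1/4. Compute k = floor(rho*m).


m = 1/2*96 = 48.
rho = 1/4.
rho*m = 1/4*48 = 12.
k = floor(12) = 12.

12


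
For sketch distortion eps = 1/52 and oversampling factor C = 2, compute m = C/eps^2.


1/eps = 52.
(1/eps)^2 = 2704.
m = 2*2704 = 5408.

5408


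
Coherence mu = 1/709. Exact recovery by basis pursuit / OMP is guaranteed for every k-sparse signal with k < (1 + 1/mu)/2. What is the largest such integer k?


1/mu = 709.
1 + 1/mu = 710.
(1 + 1/mu)/2 = 355 is an integer and the inequality is strict, so k_max = 355 - 1 = 354.

354


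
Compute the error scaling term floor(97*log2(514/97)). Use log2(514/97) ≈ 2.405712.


log2(n/k) = log2(514/97) ≈ 2.405712.
k*log2(n/k) ≈ 97*2.405712 = 233.354064.
floor(233.354064) = 233.

233


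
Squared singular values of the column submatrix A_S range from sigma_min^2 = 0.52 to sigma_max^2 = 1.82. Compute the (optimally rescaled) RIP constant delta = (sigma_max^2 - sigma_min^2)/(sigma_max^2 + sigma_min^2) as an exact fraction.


lambda_max - lambda_min = 1.82 - 0.52 = 1.30.
lambda_max + lambda_min = 1.82 + 0.52 = 2.34.
delta = 1.30/2.34 = 130/234 = 5/9.

5/9


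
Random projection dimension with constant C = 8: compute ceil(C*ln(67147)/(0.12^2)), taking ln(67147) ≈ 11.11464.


ln(67147) ≈ 11.11464.
eps^2 = 0.12^2 = 0.0144.
C*ln(N)/eps^2 ≈ 8*11.11464/0.0144 ≈ 6174.8.
m = ceil(6174.8) = 6175.

6175


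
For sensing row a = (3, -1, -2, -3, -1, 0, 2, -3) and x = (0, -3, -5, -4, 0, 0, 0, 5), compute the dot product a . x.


Non-zero terms: ['-1*-3', '-2*-5', '-3*-4', '-3*5']
Products: [3, 10, 12, -15]
y = sum = 10.

10


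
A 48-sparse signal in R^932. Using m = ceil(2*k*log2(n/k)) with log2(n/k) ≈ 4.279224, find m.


log2(n/k) = log2(932/48) ≈ 4.279224.
2*k*log2(n/k) ≈ 2*48*4.279224 = 410.805504.
m = ceil(410.805504) = 411.

411


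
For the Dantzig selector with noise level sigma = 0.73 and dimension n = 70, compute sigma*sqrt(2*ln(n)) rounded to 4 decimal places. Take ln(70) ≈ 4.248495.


ln(70) ≈ 4.248495.
2*ln(n) ≈ 8.49699.
sqrt(2*ln(n)) ≈ sqrt(8.49699) ≈ 2.91496.
threshold ≈ 0.73*2.91496 = 2.1279208 ≈ 2.1279.

2.1279


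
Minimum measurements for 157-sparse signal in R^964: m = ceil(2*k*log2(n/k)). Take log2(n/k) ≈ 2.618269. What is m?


log2(n/k) = log2(964/157) ≈ 2.618269.
2*k*log2(n/k) ≈ 2*157*2.618269 = 822.136466.
m = ceil(822.136466) = 823.

823


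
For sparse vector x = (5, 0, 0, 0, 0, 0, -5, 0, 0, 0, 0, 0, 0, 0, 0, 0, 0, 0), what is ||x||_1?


Non-zero entries: [(0, 5), (6, -5)]
Absolute values: [5, 5]
||x||_1 = sum = 10.

10


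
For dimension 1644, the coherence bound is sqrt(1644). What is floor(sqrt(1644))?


40^2 = 1600 <= 1644 < 1681 = 41^2, so 40 <= sqrt(1644) < 41.
floor(sqrt(1644)) = 40.

40


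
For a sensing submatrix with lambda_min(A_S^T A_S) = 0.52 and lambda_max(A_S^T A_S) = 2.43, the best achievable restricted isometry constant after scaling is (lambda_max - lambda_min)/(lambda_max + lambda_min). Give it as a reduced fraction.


lambda_max - lambda_min = 2.43 - 0.52 = 1.91.
lambda_max + lambda_min = 2.43 + 0.52 = 2.95.
delta = 1.91/2.95 = 191/295.

191/295


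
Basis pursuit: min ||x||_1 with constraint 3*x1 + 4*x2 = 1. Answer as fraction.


Axis intercepts:
  x1 = 1/3, x2 = 0: L1 = 1/3
  x1 = 0, x2 = 1/4: L1 = 1/4
x* = (0, 1/4)
||x*||_1 = 1/4.

1/4


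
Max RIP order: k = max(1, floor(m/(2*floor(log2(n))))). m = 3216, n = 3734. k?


floor(log2(3734)) = 11.
2*11 = 22.
m/(2*floor(log2(n))) = 3216/22 ≈ 146.1818.
floor = 146.
k = max(1, 146) = 146.

146


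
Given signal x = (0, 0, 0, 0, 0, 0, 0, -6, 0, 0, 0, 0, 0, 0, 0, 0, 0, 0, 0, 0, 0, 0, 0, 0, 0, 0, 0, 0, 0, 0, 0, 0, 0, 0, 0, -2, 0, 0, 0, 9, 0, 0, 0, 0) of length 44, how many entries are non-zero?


Non-zero positions: [7, 35, 39].
Sparsity = 3.

3


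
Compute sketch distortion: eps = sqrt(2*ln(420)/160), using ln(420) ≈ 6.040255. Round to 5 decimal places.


ln(420) ≈ 6.040255.
2*ln(N)/m ≈ 2*6.040255/160 ≈ 0.07550319.
eps = sqrt(0.07550319) ≈ 0.2747784 ≈ 0.27478.

0.27478


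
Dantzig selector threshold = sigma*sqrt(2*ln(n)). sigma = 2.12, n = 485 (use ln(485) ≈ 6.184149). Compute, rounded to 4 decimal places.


ln(485) ≈ 6.184149.
2*ln(n) ≈ 12.368298.
sqrt(2*ln(n)) ≈ sqrt(12.368298) ≈ 3.516859.
threshold ≈ 2.12*3.516859 = 7.45574108 ≈ 7.4557.

7.4557


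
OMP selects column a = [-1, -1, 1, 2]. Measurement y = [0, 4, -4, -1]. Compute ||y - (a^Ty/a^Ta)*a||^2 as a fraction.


a^T a = 7.
a^T y = -10.
coeff = -10/7 = -10/7.
||r||^2 = 131/7.

131/7


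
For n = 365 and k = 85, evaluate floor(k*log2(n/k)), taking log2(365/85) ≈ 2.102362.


log2(n/k) = log2(365/85) ≈ 2.102362.
k*log2(n/k) ≈ 85*2.102362 = 178.70077.
floor(178.70077) = 178.

178


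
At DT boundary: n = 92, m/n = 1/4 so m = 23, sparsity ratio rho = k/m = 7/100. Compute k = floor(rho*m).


m = 1/4*92 = 23.
rho = 7/100.
rho*m = 7/100*23 = 1.61.
k = floor(1.61) = 1.

1


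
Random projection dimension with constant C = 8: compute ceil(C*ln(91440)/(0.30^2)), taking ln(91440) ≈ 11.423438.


ln(91440) ≈ 11.423438.
eps^2 = 0.30^2 = 0.09.
C*ln(N)/eps^2 ≈ 8*11.423438/0.09 ≈ 1015.4167.
m = ceil(1015.4167) = 1016.

1016


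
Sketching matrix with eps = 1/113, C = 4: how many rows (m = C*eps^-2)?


1/eps = 113.
(1/eps)^2 = 12769.
m = 4*12769 = 51076.

51076


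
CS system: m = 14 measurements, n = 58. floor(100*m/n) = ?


100*m/n = 100*14/58 ≈ 24.1379.
floor = 24.

24


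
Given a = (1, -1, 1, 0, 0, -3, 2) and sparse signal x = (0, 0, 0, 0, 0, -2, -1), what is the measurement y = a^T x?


Non-zero terms: ['-3*-2', '2*-1']
Products: [6, -2]
y = sum = 4.

4


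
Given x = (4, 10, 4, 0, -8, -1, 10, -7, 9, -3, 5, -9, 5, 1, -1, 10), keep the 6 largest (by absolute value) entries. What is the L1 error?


Sorted |x_i| descending: [10, 10, 10, 9, 9, 8, 7, 5, 5, 4, 4, 3, 1, 1, 1, 0]
Keep top 6: [10, 10, 10, 9, 9, 8]
Tail entries: [7, 5, 5, 4, 4, 3, 1, 1, 1, 0]
L1 error = sum of tail = 31.

31


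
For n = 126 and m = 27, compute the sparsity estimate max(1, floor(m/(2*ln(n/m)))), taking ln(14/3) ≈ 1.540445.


n/m = 126/27 = 14/3.
ln(n/m) ≈ 1.540445.
2*ln(n/m) ≈ 3.08089.
m/(2*ln(n/m)) ≈ 27/3.08089 ≈ 8.7637.
floor = 8.
k_max = max(1, 8) = 8.

8


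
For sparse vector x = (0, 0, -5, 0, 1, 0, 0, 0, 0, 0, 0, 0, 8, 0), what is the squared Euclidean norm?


Non-zero entries: [(2, -5), (4, 1), (12, 8)]
Squares: [25, 1, 64]
||x||_2^2 = sum = 90.

90


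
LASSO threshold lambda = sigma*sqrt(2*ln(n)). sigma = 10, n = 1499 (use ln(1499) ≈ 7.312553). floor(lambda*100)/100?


ln(1499) ≈ 7.312553.
2*ln(n) ≈ 14.625106.
sqrt(2*ln(n)) ≈ sqrt(14.625106) ≈ 3.824278.
lambda ≈ 10*3.824278 = 38.24278.
floor(lambda*100)/100 = 38.24.

38.24


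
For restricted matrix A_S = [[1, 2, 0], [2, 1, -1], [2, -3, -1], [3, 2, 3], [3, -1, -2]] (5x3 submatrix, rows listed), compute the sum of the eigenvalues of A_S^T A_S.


Sum of eigenvalues of A_S^T A_S = trace(A_S^T A_S) = sum of squared column norms of A_S.
A_S^T A_S diagonal: [27, 19, 15].
trace = 27 + 19 + 15 = 61.

61


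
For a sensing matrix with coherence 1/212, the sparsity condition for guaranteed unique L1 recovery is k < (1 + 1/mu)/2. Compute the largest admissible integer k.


1/mu = 212.
1 + 1/mu = 213.
(1 + 1/mu)/2 = 106.5 is not an integer, so k_max = floor(106.5) = 106.

106


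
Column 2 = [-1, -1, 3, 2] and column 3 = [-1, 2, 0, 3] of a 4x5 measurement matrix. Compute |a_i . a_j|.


Inner product: -1*-1 + -1*2 + 3*0 + 2*3
Products: [1, -2, 0, 6]
Sum = 5.
|dot| = 5.

5


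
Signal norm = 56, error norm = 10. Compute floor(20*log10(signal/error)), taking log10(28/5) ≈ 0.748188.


||x||/||e|| = 56/10 = 28/5.
log10(28/5) ≈ 0.748188.
20*log10(||x||/||e||) ≈ 20*0.748188 = 14.96376.
floor(14.96376) = 14.

14


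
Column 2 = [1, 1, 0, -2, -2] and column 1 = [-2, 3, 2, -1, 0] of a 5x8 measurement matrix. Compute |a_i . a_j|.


Inner product: 1*-2 + 1*3 + 0*2 + -2*-1 + -2*0
Products: [-2, 3, 0, 2, 0]
Sum = 3.
|dot| = 3.

3


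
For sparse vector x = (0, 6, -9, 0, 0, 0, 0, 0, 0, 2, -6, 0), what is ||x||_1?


Non-zero entries: [(1, 6), (2, -9), (9, 2), (10, -6)]
Absolute values: [6, 9, 2, 6]
||x||_1 = sum = 23.

23


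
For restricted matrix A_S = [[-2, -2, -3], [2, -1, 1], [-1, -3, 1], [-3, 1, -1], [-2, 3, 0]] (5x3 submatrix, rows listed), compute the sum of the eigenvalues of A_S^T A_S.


Sum of eigenvalues of A_S^T A_S = trace(A_S^T A_S) = sum of squared column norms of A_S.
A_S^T A_S diagonal: [22, 24, 12].
trace = 22 + 24 + 12 = 58.

58


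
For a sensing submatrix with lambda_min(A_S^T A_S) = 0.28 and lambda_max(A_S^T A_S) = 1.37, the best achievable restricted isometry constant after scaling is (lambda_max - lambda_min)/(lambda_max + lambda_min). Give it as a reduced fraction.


lambda_max - lambda_min = 1.37 - 0.28 = 1.09.
lambda_max + lambda_min = 1.37 + 0.28 = 1.65.
delta = 1.09/1.65 = 109/165.

109/165


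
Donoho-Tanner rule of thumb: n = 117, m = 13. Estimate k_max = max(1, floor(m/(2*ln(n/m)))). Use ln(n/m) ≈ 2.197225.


n/m = 117/13 = 9.
ln(n/m) ≈ 2.197225.
2*ln(n/m) ≈ 4.39445.
m/(2*ln(n/m)) ≈ 13/4.39445 ≈ 2.9583.
floor = 2.
k_max = max(1, 2) = 2.

2


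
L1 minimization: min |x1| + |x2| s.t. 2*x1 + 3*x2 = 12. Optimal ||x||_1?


Axis intercepts:
  x1 = 6, x2 = 0: L1 = 6
  x1 = 0, x2 = 4: L1 = 4
x* = (0, 4)
||x*||_1 = 4.

4


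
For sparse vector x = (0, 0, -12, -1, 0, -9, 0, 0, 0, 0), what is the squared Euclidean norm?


Non-zero entries: [(2, -12), (3, -1), (5, -9)]
Squares: [144, 1, 81]
||x||_2^2 = sum = 226.

226


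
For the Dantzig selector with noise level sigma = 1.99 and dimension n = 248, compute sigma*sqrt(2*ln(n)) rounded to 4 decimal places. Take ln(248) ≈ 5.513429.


ln(248) ≈ 5.513429.
2*ln(n) ≈ 11.026858.
sqrt(2*ln(n)) ≈ sqrt(11.026858) ≈ 3.320671.
threshold ≈ 1.99*3.320671 = 6.60813529 ≈ 6.6081.

6.6081


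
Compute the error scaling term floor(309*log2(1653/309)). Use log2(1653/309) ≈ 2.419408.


log2(n/k) = log2(1653/309) ≈ 2.419408.
k*log2(n/k) ≈ 309*2.419408 = 747.597072.
floor(747.597072) = 747.

747


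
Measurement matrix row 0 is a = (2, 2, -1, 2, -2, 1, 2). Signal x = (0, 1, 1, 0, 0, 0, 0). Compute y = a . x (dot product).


Non-zero terms: ['2*1', '-1*1']
Products: [2, -1]
y = sum = 1.

1


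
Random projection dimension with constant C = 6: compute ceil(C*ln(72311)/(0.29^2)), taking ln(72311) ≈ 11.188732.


ln(72311) ≈ 11.188732.
eps^2 = 0.29^2 = 0.0841.
C*ln(N)/eps^2 ≈ 6*11.188732/0.0841 ≈ 798.2449.
m = ceil(798.2449) = 799.

799


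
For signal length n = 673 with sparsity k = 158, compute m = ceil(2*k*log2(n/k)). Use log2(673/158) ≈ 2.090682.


log2(n/k) = log2(673/158) ≈ 2.090682.
2*k*log2(n/k) ≈ 2*158*2.090682 = 660.655512.
m = ceil(660.655512) = 661.

661


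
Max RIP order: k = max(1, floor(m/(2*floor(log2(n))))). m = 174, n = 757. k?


floor(log2(757)) = 9.
2*9 = 18.
m/(2*floor(log2(n))) = 174/18 ≈ 9.6667.
floor = 9.
k = max(1, 9) = 9.

9


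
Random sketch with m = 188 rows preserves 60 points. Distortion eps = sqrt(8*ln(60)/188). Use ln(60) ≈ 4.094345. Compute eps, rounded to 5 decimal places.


ln(60) ≈ 4.094345.
8*ln(N)/m ≈ 8*4.094345/188 ≈ 0.17422745.
eps = sqrt(0.17422745) ≈ 0.4174056 ≈ 0.41741.

0.41741


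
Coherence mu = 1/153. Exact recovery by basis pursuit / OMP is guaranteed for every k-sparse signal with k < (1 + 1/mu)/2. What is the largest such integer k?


1/mu = 153.
1 + 1/mu = 154.
(1 + 1/mu)/2 = 77 is an integer and the inequality is strict, so k_max = 77 - 1 = 76.

76


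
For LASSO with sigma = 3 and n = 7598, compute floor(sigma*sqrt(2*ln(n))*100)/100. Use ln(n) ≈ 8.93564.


ln(7598) ≈ 8.93564.
2*ln(n) ≈ 17.87128.
sqrt(2*ln(n)) ≈ sqrt(17.87128) ≈ 4.227444.
lambda ≈ 3*4.227444 = 12.682332.
floor(lambda*100)/100 = 12.68.

12.68


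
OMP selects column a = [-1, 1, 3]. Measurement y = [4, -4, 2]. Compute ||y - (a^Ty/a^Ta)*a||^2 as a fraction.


a^T a = 11.
a^T y = -2.
coeff = -2/11 = -2/11.
||r||^2 = 392/11.

392/11


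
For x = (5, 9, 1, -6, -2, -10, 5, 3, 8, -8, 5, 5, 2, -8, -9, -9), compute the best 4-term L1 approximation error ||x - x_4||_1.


Sorted |x_i| descending: [10, 9, 9, 9, 8, 8, 8, 6, 5, 5, 5, 5, 3, 2, 2, 1]
Keep top 4: [10, 9, 9, 9]
Tail entries: [8, 8, 8, 6, 5, 5, 5, 5, 3, 2, 2, 1]
L1 error = sum of tail = 58.

58


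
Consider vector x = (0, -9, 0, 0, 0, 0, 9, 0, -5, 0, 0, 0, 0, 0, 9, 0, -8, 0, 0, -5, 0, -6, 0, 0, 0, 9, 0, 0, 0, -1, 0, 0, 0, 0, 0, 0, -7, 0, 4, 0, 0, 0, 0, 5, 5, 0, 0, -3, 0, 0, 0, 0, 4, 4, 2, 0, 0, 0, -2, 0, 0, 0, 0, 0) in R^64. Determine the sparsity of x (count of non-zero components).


Non-zero positions: [1, 6, 8, 14, 16, 19, 21, 25, 29, 36, 38, 43, 44, 47, 52, 53, 54, 58].
Sparsity = 18.

18


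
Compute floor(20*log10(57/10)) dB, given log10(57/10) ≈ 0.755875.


||x||/||e|| = 57/10.
log10(57/10) ≈ 0.755875.
20*log10(||x||/||e||) ≈ 20*0.755875 = 15.1175.
floor(15.1175) = 15.

15


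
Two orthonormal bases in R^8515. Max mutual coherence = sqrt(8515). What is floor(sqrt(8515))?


92^2 = 8464 <= 8515 < 8649 = 93^2, so 92 <= sqrt(8515) < 93.
floor(sqrt(8515)) = 92.

92


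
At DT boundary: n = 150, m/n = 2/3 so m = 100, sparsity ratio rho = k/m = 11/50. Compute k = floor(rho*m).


m = 2/3*150 = 100.
rho = 11/50.
rho*m = 11/50*100 = 22.
k = floor(22) = 22.

22


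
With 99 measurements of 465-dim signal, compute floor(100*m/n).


100*m/n = 100*99/465 ≈ 21.2903.
floor = 21.

21


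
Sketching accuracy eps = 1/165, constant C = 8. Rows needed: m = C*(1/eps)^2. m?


1/eps = 165.
(1/eps)^2 = 27225.
m = 8*27225 = 217800.

217800


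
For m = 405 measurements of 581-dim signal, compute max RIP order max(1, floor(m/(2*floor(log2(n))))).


floor(log2(581)) = 9.
2*9 = 18.
m/(2*floor(log2(n))) = 405/18 ≈ 22.5.
floor = 22.
k = max(1, 22) = 22.

22


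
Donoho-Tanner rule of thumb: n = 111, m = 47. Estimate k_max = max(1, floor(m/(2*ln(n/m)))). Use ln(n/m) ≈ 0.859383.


n/m = 111/47.
ln(n/m) ≈ 0.859383.
2*ln(n/m) ≈ 1.718766.
m/(2*ln(n/m)) ≈ 47/1.718766 ≈ 27.3452.
floor = 27.
k_max = max(1, 27) = 27.

27


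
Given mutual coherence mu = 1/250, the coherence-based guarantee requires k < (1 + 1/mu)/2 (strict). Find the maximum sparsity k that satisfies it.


1/mu = 250.
1 + 1/mu = 251.
(1 + 1/mu)/2 = 125.5 is not an integer, so k_max = floor(125.5) = 125.

125
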